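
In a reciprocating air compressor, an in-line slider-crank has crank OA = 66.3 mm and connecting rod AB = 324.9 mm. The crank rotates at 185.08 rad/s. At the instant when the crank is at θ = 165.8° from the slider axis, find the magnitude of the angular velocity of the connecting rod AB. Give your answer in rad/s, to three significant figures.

36.7

ω = 185.1 rad/s
The rod makes angle φ with the slider axis where L sinφ = r sinθ; differentiating, L cosφ·φ̇ = r ω cosθ.
L cosφ = √(L² − r² sin²θ) = 0.32449 m.
|ω_rod| = r ω |cosθ| / √(L² − r² sin²θ) = 0.0663·185.1·0.96945/0.32449 = 36.66 rad/s.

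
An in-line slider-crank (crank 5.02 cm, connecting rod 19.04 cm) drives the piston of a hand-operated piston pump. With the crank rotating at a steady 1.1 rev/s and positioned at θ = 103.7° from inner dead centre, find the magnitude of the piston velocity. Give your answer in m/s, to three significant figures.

ω = 2π·1.1 = 6.912 rad/s
For an in-line slider-crank, x = r cosθ + √(L² − r² sin²θ), so v = −rω sinθ·[1 + r cosθ/√(L² − r² sin²θ)].
With r = 0.0502 m, L = 0.1904 m, θ = 103.7°: √(L² − r² sin²θ) = 0.18405 m.
v = −0.0502·6.912·0.97155·[1 + 0.0502·-0.23684/0.18405] = -0.31531 m/s.
|v| = 0.31531 m/s.

0.315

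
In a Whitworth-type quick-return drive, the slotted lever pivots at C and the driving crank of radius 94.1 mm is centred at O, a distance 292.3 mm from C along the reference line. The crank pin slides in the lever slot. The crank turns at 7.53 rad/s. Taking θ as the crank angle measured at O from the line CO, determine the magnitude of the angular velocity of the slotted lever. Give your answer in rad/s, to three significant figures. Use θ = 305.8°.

ω = 7.53 rad/s
Crank pin A relative to C: A = (d + r cosθ, r sinθ); lever angle φ = atan2(r sinθ, d + r cosθ).
Differentiating tanφ: φ̇ = rω(d cosθ + r)/(d² + r² + 2dr cosθ).
d² + r² + 2dr cosθ = |CA|² = 0.126473 m²;  d cosθ + r = +0.26508 m.
|ω_lever| = |0.0941·7.53·+0.26508| / 0.126473 = 1.4851 rad/s.

1.49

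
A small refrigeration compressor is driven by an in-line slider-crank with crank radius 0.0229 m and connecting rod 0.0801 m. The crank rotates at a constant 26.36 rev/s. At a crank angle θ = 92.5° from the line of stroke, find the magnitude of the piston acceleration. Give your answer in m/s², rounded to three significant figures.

214

ω = 2π·26.4 = 165.6 rad/s
x(θ) = r cosθ + √(L² − r² sin²θ); with ω constant, a = ω²·d²x/dθ².
d²x/dθ² = −r cosθ − r²(cos2θ)/√u − r⁴ sin²2θ/(4u^{3/2}),  u = L² − r² sin²θ = 0.0058926 m².
Substituting r = 0.0229 m, L = 0.0801 m, θ = 92.5°: d²x/dθ² = +0.0078033 m.
a = ω²·d²x/dθ² = (165.6)²·(+0.0078033) = +214.06 m/s²;  |a| = 214.06 m/s².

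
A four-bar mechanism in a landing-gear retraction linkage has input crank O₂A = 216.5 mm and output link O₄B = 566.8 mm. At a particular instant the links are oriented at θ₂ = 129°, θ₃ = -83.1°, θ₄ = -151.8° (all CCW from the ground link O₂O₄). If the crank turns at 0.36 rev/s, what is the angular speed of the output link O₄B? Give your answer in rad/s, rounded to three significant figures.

0.493

ω₂ = 2.262 rad/s (from 0.36 rev/s).
Differentiating the loop-closure r₂e^{iθ₂}+r₃e^{iθ₃}=r₁+r₄e^{iθ₄} gives r₂ω₂e^{iθ₂}+r₃ω₃e^{iθ₃}=r₄ω₄e^{iθ₄}.
Eliminating the other unknown: ω₄ = r₂ω₂ sin(θ₂−θ₃) / [r₄ sin(θ₄−θ₃)].
Numerator sine = -0.53140; denominator sine = -0.93169.
Result = 0.2165·2.262·(-0.53140) / (0.5668·(-0.93169)) = +0.49279 rad/s; magnitude 0.49279 rad/s.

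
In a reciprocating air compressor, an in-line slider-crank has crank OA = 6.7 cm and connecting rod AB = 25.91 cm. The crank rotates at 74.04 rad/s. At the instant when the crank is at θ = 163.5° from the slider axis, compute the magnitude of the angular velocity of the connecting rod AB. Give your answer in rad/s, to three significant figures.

18.4

ω = 74.04 rad/s
The rod makes angle φ with the slider axis where L sinφ = r sinθ; differentiating, L cosφ·φ̇ = r ω cosθ.
L cosφ = √(L² − r² sin²θ) = 0.2584 m.
|ω_rod| = r ω |cosθ| / √(L² − r² sin²θ) = 0.067·74.04·0.95882/0.2584 = 18.407 rad/s.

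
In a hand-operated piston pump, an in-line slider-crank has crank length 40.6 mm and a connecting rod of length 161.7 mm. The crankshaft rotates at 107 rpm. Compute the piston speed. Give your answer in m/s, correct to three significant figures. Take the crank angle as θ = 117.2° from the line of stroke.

0.357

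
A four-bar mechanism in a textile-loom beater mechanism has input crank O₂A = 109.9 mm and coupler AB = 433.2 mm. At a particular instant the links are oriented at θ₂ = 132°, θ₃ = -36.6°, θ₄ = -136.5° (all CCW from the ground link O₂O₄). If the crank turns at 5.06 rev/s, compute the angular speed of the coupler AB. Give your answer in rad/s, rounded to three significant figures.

8.18

ω₂ = 31.79 rad/s (from 5.06 rev/s).
Differentiating the loop-closure r₂e^{iθ₂}+r₃e^{iθ₃}=r₁+r₄e^{iθ₄} gives r₂ω₂e^{iθ₂}+r₃ω₃e^{iθ₃}=r₄ω₄e^{iθ₄}.
Eliminating the other unknown: ω₃ = r₂ω₂ sin(θ₄−θ₂) / [r₃ sin(θ₃−θ₄)].
Numerator sine = +0.99966; denominator sine = +0.98511.
Result = 0.1099·31.79·(+0.99966) / (0.4332·(+0.98511)) = +8.1848 rad/s; magnitude 8.1848 rad/s.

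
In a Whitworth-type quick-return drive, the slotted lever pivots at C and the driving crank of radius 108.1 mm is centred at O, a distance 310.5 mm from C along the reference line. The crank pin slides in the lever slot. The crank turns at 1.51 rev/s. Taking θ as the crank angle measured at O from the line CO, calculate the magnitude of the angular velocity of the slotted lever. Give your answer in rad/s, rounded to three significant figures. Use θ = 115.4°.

ω = 9.488 rad/s (from 1.51 rev/s).
Crank pin A relative to C: A = (d + r cosθ, r sinθ); lever angle φ = atan2(r sinθ, d + r cosθ).
Differentiating tanφ: φ̇ = rω(d cosθ + r)/(d² + r² + 2dr cosθ).
d² + r² + 2dr cosθ = |CA|² = 0.0793014 m²;  d cosθ + r = -0.025084 m.
|ω_lever| = |0.1081·9.488·-0.025084| / 0.0793014 = 0.32442 rad/s.

0.324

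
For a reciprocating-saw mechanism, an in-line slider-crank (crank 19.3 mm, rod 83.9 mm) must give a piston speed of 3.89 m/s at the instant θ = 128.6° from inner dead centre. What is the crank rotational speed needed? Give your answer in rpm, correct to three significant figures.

2880

For an in-line slider-crank, |v_piston| = rω|sinθ|·[1 + r cosθ/√(L² − r² sin²θ)].
With r = 0.0193 m, L = 0.0839 m, θ = 128.6°: the bracketed kinematic factor |dx/dθ| = 0.012883 m.
ω = v/|dx/dθ| = 3.89/0.012883 = 301.95 rad/s.
N = 60ω/(2π) = 2883.4 rpm.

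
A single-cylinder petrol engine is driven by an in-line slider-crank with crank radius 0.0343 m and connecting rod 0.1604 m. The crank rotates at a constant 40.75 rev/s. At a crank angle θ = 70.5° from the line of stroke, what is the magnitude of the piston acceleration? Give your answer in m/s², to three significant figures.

ω = 2π·40.8 = 256 rad/s
x(θ) = r cosθ + √(L² − r² sin²θ); with ω constant, a = ω²·d²x/dθ².
d²x/dθ² = −r cosθ − r²(cos2θ)/√u − r⁴ sin²2θ/(4u^{3/2}),  u = L² − r² sin²θ = 0.0246828 m².
Substituting r = 0.0343 m, L = 0.1604 m, θ = 70.5°: d²x/dθ² = -0.0056653 m.
a = ω²·d²x/dθ² = (256)²·(-0.0056653) = -371.4 m/s²;  |a| = 371.4 m/s².

371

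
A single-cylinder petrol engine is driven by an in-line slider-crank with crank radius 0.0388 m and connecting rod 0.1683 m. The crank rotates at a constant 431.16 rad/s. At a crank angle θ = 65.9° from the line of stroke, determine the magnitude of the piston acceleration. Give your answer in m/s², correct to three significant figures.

1820

ω = 431.2 rad/s
x(θ) = r cosθ + √(L² − r² sin²θ); with ω constant, a = ω²·d²x/dθ².
d²x/dθ² = −r cosθ − r²(cos2θ)/√u − r⁴ sin²2θ/(4u^{3/2}),  u = L² − r² sin²θ = 0.0270705 m².
Substituting r = 0.0388 m, L = 0.1683 m, θ = 65.9°: d²x/dθ² = -0.0098152 m.
a = ω²·d²x/dθ² = (431.2)²·(-0.0098152) = -1824.6 m/s²;  |a| = 1824.6 m/s².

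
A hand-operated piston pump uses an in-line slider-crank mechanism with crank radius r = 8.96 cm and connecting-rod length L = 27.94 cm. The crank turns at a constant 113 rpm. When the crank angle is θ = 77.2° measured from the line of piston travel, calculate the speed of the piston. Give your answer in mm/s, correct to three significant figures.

1110

ω = 2π·113/60 = 11.83 rad/s
For an in-line slider-crank, x = r cosθ + √(L² − r² sin²θ), so v = −rω sinθ·[1 + r cosθ/√(L² − r² sin²θ)].
With r = 0.0896 m, L = 0.2794 m, θ = 77.2°: √(L² − r² sin²θ) = 0.26539 m.
v = −0.0896·11.83·0.97515·[1 + 0.0896·0.22155/0.26539] = -1.1113 m/s.
|v| = 1.1113 m/s = 1111.3 mm/s.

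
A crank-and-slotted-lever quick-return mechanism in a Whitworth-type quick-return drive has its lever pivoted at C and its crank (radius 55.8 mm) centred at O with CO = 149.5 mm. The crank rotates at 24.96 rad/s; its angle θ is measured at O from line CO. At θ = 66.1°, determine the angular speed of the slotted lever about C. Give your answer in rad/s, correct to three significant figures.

5.03

ω = 24.96 rad/s
Crank pin A relative to C: A = (d + r cosθ, r sinθ); lever angle φ = atan2(r sinθ, d + r cosθ).
Differentiating tanφ: φ̇ = rω(d cosθ + r)/(d² + r² + 2dr cosθ).
d² + r² + 2dr cosθ = |CA|² = 0.0322234 m²;  d cosθ + r = +0.11637 m.
|ω_lever| = |0.0558·24.96·+0.11637| / 0.0322234 = 5.0297 rad/s.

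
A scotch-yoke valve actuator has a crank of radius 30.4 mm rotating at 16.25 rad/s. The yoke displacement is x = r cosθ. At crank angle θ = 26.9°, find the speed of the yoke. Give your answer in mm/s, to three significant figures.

ω = 16.25 rad/s
x = r cosθ ⇒ ẋ = −rω sinθ.
|v| = rω|sinθ| = 0.0304·16.25·|sin 26.9°| = 0.2235 m/s = 223.5 mm/s.

224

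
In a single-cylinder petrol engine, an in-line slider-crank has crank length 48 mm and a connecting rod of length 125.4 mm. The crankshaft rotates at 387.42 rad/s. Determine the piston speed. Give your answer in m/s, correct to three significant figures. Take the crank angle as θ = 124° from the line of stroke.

11.9

ω = 387.4 rad/s
For an in-line slider-crank, x = r cosθ + √(L² − r² sin²θ), so v = −rω sinθ·[1 + r cosθ/√(L² − r² sin²θ)].
With r = 0.048 m, L = 0.1254 m, θ = 124°: √(L² − r² sin²θ) = 0.11892 m.
v = −0.048·387.4·0.82904·[1 + 0.048·-0.55919/0.11892] = -11.937 m/s.
|v| = 11.937 m/s.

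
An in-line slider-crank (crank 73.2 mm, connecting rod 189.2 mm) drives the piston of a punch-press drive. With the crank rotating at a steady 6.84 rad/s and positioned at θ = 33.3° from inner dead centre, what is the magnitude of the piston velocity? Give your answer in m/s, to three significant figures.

ω = 6.84 rad/s
For an in-line slider-crank, x = r cosθ + √(L² − r² sin²θ), so v = −rω sinθ·[1 + r cosθ/√(L² − r² sin²θ)].
With r = 0.0732 m, L = 0.1892 m, θ = 33.3°: √(L² − r² sin²θ) = 0.18488 m.
v = −0.0732·6.84·0.54902·[1 + 0.0732·0.83581/0.18488] = -0.36586 m/s.
|v| = 0.36586 m/s.

0.366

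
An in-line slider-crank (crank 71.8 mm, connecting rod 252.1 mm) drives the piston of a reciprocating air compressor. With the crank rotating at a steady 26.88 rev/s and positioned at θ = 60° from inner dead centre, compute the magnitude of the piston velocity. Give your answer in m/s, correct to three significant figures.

12.0

ω = 2π·26.9 = 168.9 rad/s
For an in-line slider-crank, x = r cosθ + √(L² − r² sin²θ), so v = −rω sinθ·[1 + r cosθ/√(L² − r² sin²θ)].
With r = 0.0718 m, L = 0.2521 m, θ = 60°: √(L² − r² sin²θ) = 0.24431 m.
v = −0.0718·168.9·0.86603·[1 + 0.0718·0.50000/0.24431] = -12.045 m/s.
|v| = 12.045 m/s.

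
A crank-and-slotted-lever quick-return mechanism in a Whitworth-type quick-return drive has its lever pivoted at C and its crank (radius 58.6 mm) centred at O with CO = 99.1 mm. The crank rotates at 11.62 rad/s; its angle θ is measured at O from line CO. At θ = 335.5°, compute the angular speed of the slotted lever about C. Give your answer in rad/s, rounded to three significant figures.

ω = 11.62 rad/s
Crank pin A relative to C: A = (d + r cosθ, r sinθ); lever angle φ = atan2(r sinθ, d + r cosθ).
Differentiating tanφ: φ̇ = rω(d cosθ + r)/(d² + r² + 2dr cosθ).
d² + r² + 2dr cosθ = |CA|² = 0.0238235 m²;  d cosθ + r = +0.14878 m.
|ω_lever| = |0.0586·11.62·+0.14878| / 0.0238235 = 4.2524 rad/s.

4.25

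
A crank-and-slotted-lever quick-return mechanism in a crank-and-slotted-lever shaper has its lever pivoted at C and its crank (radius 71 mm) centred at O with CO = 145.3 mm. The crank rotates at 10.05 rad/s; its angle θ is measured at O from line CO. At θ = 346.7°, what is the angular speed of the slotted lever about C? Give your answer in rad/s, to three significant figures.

ω = 10.05 rad/s
Crank pin A relative to C: A = (d + r cosθ, r sinθ); lever angle φ = atan2(r sinθ, d + r cosθ).
Differentiating tanφ: φ̇ = rω(d cosθ + r)/(d² + r² + 2dr cosθ).
d² + r² + 2dr cosθ = |CA|² = 0.0462323 m²;  d cosθ + r = +0.2124 m.
|ω_lever| = |0.071·10.05·+0.2124| / 0.0462323 = 3.2782 rad/s.

3.28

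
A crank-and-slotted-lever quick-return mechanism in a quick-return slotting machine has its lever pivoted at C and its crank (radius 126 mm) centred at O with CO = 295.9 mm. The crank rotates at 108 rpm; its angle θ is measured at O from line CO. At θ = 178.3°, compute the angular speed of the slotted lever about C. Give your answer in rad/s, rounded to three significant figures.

8.37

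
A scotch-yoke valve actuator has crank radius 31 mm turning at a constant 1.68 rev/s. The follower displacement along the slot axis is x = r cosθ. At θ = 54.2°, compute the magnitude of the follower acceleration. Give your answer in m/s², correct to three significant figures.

2.02

ω = 10.56 rad/s (from 1.68 rev/s).
x = r cosθ ⇒ ẍ = −rω² cosθ (ω constant).
|a| = rω²|cosθ| = 0.031·(10.56)²·|cos 54.2°| = 2.0205 m/s².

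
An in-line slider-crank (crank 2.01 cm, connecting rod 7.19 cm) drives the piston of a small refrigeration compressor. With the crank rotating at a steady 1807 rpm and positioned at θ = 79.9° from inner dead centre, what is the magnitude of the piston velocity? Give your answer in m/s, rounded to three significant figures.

3.94

ω = 2π·1807/60 = 189.2 rad/s
For an in-line slider-crank, x = r cosθ + √(L² − r² sin²θ), so v = −rω sinθ·[1 + r cosθ/√(L² − r² sin²θ)].
With r = 0.0201 m, L = 0.0719 m, θ = 79.9°: √(L² − r² sin²θ) = 0.069123 m.
v = −0.0201·189.2·0.98450·[1 + 0.0201·0.17537/0.069123] = -3.9355 m/s.
|v| = 3.9355 m/s.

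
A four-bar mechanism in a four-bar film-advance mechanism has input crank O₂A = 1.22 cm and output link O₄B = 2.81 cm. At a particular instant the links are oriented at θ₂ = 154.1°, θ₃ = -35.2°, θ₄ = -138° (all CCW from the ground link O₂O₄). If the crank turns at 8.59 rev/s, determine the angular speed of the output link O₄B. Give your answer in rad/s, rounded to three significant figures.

3.88

ω₂ = 53.97 rad/s (from 8.59 rev/s).
Differentiating the loop-closure r₂e^{iθ₂}+r₃e^{iθ₃}=r₁+r₄e^{iθ₄} gives r₂ω₂e^{iθ₂}+r₃ω₃e^{iθ₃}=r₄ω₄e^{iθ₄}.
Eliminating the other unknown: ω₄ = r₂ω₂ sin(θ₂−θ₃) / [r₄ sin(θ₄−θ₃)].
Numerator sine = -0.16160; denominator sine = -0.97515.
Result = 0.0122·53.97·(-0.16160) / (0.0281·(-0.97515)) = +3.8834 rad/s; magnitude 3.8834 rad/s.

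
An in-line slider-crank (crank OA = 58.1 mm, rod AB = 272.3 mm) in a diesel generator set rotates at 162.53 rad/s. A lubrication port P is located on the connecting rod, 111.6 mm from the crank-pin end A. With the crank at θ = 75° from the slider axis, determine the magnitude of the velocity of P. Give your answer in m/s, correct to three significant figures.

9.44

ω = 162.5 rad/s.  Crank-pin speed |V_A| = rω = 9.443 m/s, perpendicular to OA.
Rod angle: sinφ = −(r/L) sinθ ⇒ φ = -11.894°; ω_rod = −rω cosθ/√(L²−r²sin²θ) = -9.1724 rad/s.
V_P = V_A + ω_rod × AP, with AP = 0.1116 m along the rod.
Components: V_Px = −rω sinθ − a·ω_rod·sinφ = -9.3322 m/s;  V_Py = rω cosθ + a·ω_rod·cosφ = +1.4424 m/s.
|V_P| = √(V_Px² + V_Py²) = 9.443 m/s.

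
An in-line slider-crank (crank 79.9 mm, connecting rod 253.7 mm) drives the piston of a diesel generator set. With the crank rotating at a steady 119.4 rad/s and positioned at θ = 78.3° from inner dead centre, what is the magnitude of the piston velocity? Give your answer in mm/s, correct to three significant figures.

ω = 119.4 rad/s
For an in-line slider-crank, x = r cosθ + √(L² − r² sin²θ), so v = −rω sinθ·[1 + r cosθ/√(L² − r² sin²θ)].
With r = 0.0799 m, L = 0.2537 m, θ = 78.3°: √(L² − r² sin²θ) = 0.24133 m.
v = −0.0799·119.4·0.97922·[1 + 0.0799·0.20279/0.24133] = -9.969 m/s.
|v| = 9.969 m/s = 9969 mm/s.

9970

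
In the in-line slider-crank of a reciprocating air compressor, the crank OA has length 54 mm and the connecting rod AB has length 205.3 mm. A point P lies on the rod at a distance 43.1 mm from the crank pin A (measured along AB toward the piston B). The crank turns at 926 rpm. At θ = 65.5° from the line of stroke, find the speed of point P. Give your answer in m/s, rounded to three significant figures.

ω = 96.97 rad/s.  Crank-pin speed |V_A| = rω = 5.2364 m/s, perpendicular to OA.
Rod angle: sinφ = −(r/L) sinθ ⇒ φ = -13.848°; ω_rod = −rω cosθ/√(L²−r²sin²θ) = -10.894 rad/s.
V_P = V_A + ω_rod × AP, with AP = 0.0431 m along the rod.
Components: V_Px = −rω sinθ − a·ω_rod·sinφ = -4.8773 m/s;  V_Py = rω cosθ + a·ω_rod·cosφ = +1.7156 m/s.
|V_P| = √(V_Px² + V_Py²) = 5.1703 m/s.

5.17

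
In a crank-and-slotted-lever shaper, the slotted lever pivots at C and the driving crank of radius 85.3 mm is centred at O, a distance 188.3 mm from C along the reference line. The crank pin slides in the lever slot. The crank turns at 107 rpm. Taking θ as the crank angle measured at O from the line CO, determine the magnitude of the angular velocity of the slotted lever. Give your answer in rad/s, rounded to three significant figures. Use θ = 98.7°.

1.43

ω = 11.21 rad/s (from 107 rpm).
Crank pin A relative to C: A = (d + r cosθ, r sinθ); lever angle φ = atan2(r sinθ, d + r cosθ).
Differentiating tanφ: φ̇ = rω(d cosθ + r)/(d² + r² + 2dr cosθ).
d² + r² + 2dr cosθ = |CA|² = 0.0378739 m²;  d cosθ + r = +0.056818 m.
|ω_lever| = |0.0853·11.21·+0.056818| / 0.0378739 = 1.4339 rad/s.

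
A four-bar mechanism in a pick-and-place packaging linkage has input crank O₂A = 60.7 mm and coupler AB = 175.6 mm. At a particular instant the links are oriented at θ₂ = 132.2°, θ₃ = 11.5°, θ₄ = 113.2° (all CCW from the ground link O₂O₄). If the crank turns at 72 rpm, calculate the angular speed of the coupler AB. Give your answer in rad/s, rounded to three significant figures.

ω₂ = 7.54 rad/s (from 72 rpm).
Differentiating the loop-closure r₂e^{iθ₂}+r₃e^{iθ₃}=r₁+r₄e^{iθ₄} gives r₂ω₂e^{iθ₂}+r₃ω₃e^{iθ₃}=r₄ω₄e^{iθ₄}.
Eliminating the other unknown: ω₃ = r₂ω₂ sin(θ₄−θ₂) / [r₃ sin(θ₃−θ₄)].
Numerator sine = -0.32557; denominator sine = -0.97922.
Result = 0.0607·7.54·(-0.32557) / (0.1756·(-0.97922)) = +0.86653 rad/s; magnitude 0.86653 rad/s.

0.867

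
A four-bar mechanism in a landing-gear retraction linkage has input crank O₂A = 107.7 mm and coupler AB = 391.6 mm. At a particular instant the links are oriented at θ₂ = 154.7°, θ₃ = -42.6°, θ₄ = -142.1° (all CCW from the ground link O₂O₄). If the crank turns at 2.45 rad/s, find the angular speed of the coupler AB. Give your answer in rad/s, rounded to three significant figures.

0.610

ω₂ = 2.45 rad/s
Differentiating the loop-closure r₂e^{iθ₂}+r₃e^{iθ₃}=r₁+r₄e^{iθ₄} gives r₂ω₂e^{iθ₂}+r₃ω₃e^{iθ₃}=r₄ω₄e^{iθ₄}.
Eliminating the other unknown: ω₃ = r₂ω₂ sin(θ₄−θ₂) / [r₃ sin(θ₃−θ₄)].
Numerator sine = +0.89259; denominator sine = +0.98629.
Result = 0.1077·2.45·(+0.89259) / (0.3916·(+0.98629)) = +0.6098 rad/s; magnitude 0.6098 rad/s.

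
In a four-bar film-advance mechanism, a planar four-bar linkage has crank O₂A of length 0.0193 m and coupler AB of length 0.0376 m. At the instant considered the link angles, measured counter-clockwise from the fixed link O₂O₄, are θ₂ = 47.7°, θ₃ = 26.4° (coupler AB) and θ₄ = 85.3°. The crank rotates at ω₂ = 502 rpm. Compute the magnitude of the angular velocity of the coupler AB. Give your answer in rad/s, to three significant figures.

ω₂ = 52.57 rad/s (from 502 rpm).
Differentiating the loop-closure r₂e^{iθ₂}+r₃e^{iθ₃}=r₁+r₄e^{iθ₄} gives r₂ω₂e^{iθ₂}+r₃ω₃e^{iθ₃}=r₄ω₄e^{iθ₄}.
Eliminating the other unknown: ω₃ = r₂ω₂ sin(θ₄−θ₂) / [r₃ sin(θ₃−θ₄)].
Numerator sine = +0.61015; denominator sine = -0.85627.
Result = 0.0193·52.57·(+0.61015) / (0.0376·(-0.85627)) = -19.228 rad/s; magnitude 19.228 rad/s.

19.2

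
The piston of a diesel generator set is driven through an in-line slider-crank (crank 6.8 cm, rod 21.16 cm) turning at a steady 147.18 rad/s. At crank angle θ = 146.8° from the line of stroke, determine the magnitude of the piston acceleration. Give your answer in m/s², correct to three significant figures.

ω = 147.2 rad/s
x(θ) = r cosθ + √(L² − r² sin²θ); with ω constant, a = ω²·d²x/dθ².
d²x/dθ² = −r cosθ − r²(cos2θ)/√u − r⁴ sin²2θ/(4u^{3/2}),  u = L² − r² sin²θ = 0.0433882 m².
Substituting r = 0.068 m, L = 0.2116 m, θ = 146.8°: d²x/dθ² = +0.047516 m.
a = ω²·d²x/dθ² = (147.2)²·(+0.047516) = +1029.3 m/s²;  |a| = 1029.3 m/s².

1030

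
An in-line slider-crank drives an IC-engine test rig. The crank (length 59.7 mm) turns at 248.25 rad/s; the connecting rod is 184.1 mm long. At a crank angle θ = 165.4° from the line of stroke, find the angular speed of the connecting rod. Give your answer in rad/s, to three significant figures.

ω = 248.2 rad/s
The rod makes angle φ with the slider axis where L sinφ = r sinθ; differentiating, L cosφ·φ̇ = r ω cosθ.
L cosφ = √(L² − r² sin²θ) = 0.18348 m.
|ω_rod| = r ω |cosθ| / √(L² − r² sin²θ) = 0.0597·248.2·0.96771/0.18348 = 78.165 rad/s.

78.2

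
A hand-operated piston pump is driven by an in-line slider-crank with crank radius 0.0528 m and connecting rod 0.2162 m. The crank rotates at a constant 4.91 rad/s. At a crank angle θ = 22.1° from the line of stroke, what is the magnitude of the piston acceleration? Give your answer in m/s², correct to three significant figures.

1.41

ω = 4.91 rad/s
x(θ) = r cosθ + √(L² − r² sin²θ); with ω constant, a = ω²·d²x/dθ².
d²x/dθ² = −r cosθ − r²(cos2θ)/√u − r⁴ sin²2θ/(4u^{3/2}),  u = L² − r² sin²θ = 0.0463478 m².
Substituting r = 0.0528 m, L = 0.2162 m, θ = 22.1°: d²x/dθ² = -0.058299 m.
a = ω²·d²x/dθ² = (4.91)²·(-0.058299) = -1.4055 m/s²;  |a| = 1.4055 m/s².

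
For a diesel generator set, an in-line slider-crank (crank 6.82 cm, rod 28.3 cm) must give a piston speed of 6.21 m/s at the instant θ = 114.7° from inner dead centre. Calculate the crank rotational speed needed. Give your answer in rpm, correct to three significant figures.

For an in-line slider-crank, |v_piston| = rω|sinθ|·[1 + r cosθ/√(L² − r² sin²θ)].
With r = 0.0682 m, L = 0.283 m, θ = 114.7°: the bracketed kinematic factor |dx/dθ| = 0.055566 m.
ω = v/|dx/dθ| = 6.21/0.055566 = 111.76 rad/s.
N = 60ω/(2π) = 1067.2 rpm.

1070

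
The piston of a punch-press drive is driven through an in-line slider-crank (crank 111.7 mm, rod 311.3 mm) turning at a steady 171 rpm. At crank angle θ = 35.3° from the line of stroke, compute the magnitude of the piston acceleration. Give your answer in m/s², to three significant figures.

34.0

ω = 2π·171/60 = 17.91 rad/s
x(θ) = r cosθ + √(L² − r² sin²θ); with ω constant, a = ω²·d²x/dθ².
d²x/dθ² = −r cosθ − r²(cos2θ)/√u − r⁴ sin²2θ/(4u^{3/2}),  u = L² − r² sin²θ = 0.0927414 m².
Substituting r = 0.1117 m, L = 0.3113 m, θ = 35.3°: d²x/dθ² = -0.106 m.
a = ω²·d²x/dθ² = (17.91)²·(-0.106) = -33.989 m/s²;  |a| = 33.989 m/s².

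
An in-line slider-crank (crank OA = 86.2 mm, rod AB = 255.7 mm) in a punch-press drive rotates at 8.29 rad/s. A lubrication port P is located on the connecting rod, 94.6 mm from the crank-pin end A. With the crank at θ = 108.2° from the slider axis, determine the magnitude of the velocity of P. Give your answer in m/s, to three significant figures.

ω = 8.29 rad/s.  Crank-pin speed |V_A| = rω = 0.7146 m/s, perpendicular to OA.
Rod angle: sinφ = −(r/L) sinθ ⇒ φ = -18.678°; ω_rod = −rω cosθ/√(L²−r²sin²θ) = +0.9214 rad/s.
V_P = V_A + ω_rod × AP, with AP = 0.0946 m along the rod.
Components: V_Px = −rω sinθ − a·ω_rod·sinφ = -0.65093 m/s;  V_Py = rω cosθ + a·ω_rod·cosφ = -0.14062 m/s.
|V_P| = √(V_Px² + V_Py²) = 0.66595 m/s.

0.666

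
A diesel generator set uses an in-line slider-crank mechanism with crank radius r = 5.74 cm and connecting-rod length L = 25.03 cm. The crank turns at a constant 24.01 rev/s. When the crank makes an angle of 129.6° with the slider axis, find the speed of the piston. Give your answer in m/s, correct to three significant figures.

ω = 2π·24 = 150.9 rad/s
For an in-line slider-crank, x = r cosθ + √(L² − r² sin²θ), so v = −rω sinθ·[1 + r cosθ/√(L² − r² sin²θ)].
With r = 0.0574 m, L = 0.2503 m, θ = 129.6°: √(L² − r² sin²θ) = 0.24636 m.
v = −0.0574·150.9·0.77051·[1 + 0.0574·-0.63742/0.24636] = -5.6812 m/s.
|v| = 5.6812 m/s.

5.68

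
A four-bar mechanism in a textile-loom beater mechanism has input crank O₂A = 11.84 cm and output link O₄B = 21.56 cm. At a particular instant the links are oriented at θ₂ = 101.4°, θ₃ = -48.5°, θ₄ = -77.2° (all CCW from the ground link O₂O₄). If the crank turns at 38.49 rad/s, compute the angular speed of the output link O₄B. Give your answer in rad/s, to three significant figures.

ω₂ = 38.49 rad/s
Differentiating the loop-closure r₂e^{iθ₂}+r₃e^{iθ₃}=r₁+r₄e^{iθ₄} gives r₂ω₂e^{iθ₂}+r₃ω₃e^{iθ₃}=r₄ω₄e^{iθ₄}.
Eliminating the other unknown: ω₄ = r₂ω₂ sin(θ₂−θ₃) / [r₄ sin(θ₄−θ₃)].
Numerator sine = +0.50151; denominator sine = -0.48022.
Result = 0.1184·38.49·(+0.50151) / (0.2156·(-0.48022)) = -22.074 rad/s; magnitude 22.074 rad/s.

22.1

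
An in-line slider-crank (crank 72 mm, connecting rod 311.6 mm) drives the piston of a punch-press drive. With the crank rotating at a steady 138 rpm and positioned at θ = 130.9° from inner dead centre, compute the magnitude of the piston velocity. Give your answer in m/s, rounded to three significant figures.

0.666

ω = 2π·138/60 = 14.45 rad/s
For an in-line slider-crank, x = r cosθ + √(L² − r² sin²θ), so v = −rω sinθ·[1 + r cosθ/√(L² − r² sin²θ)].
With r = 0.072 m, L = 0.3116 m, θ = 130.9°: √(L² − r² sin²θ) = 0.30681 m.
v = −0.072·14.45·0.75585·[1 + 0.072·-0.65474/0.30681] = -0.66562 m/s.
|v| = 0.66562 m/s.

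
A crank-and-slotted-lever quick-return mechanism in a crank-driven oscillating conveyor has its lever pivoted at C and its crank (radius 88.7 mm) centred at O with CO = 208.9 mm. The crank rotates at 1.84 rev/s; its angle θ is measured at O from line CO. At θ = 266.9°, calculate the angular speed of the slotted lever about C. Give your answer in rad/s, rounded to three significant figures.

1.60

ω = 11.56 rad/s (from 1.84 rev/s).
Crank pin A relative to C: A = (d + r cosθ, r sinθ); lever angle φ = atan2(r sinθ, d + r cosθ).
Differentiating tanφ: φ̇ = rω(d cosθ + r)/(d² + r² + 2dr cosθ).
d² + r² + 2dr cosθ = |CA|² = 0.0495028 m²;  d cosθ + r = +0.077403 m.
|ω_lever| = |0.0887·11.56·+0.077403| / 0.0495028 = 1.6034 rad/s.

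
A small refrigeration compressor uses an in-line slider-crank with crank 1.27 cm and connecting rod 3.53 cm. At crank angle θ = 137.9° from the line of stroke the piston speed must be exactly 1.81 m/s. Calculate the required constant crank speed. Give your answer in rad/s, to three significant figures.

293

For an in-line slider-crank, |v_piston| = rω|sinθ|·[1 + r cosθ/√(L² − r² sin²θ)].
With r = 0.0127 m, L = 0.0353 m, θ = 137.9°: the bracketed kinematic factor |dx/dθ| = 0.0061724 m.
ω = v/|dx/dθ| = 1.81/0.0061724 = 293.24 rad/s.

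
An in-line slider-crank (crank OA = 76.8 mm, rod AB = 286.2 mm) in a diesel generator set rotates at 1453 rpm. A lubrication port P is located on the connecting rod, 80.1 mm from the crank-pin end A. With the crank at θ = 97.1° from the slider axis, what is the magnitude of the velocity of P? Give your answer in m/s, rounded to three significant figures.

11.5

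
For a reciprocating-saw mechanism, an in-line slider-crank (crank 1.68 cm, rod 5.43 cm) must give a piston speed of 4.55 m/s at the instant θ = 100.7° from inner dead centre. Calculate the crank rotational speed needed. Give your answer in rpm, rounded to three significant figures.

2800

For an in-line slider-crank, |v_piston| = rω|sinθ|·[1 + r cosθ/√(L² − r² sin²θ)].
With r = 0.0168 m, L = 0.0543 m, θ = 100.7°: the bracketed kinematic factor |dx/dθ| = 0.015513 m.
ω = v/|dx/dθ| = 4.55/0.015513 = 293.31 rad/s.
N = 60ω/(2π) = 2800.9 rpm.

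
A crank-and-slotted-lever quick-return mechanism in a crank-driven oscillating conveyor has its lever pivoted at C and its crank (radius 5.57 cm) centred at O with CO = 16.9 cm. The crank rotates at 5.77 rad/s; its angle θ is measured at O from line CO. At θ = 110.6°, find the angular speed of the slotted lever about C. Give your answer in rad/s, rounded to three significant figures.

0.0483

ω = 5.77 rad/s
Crank pin A relative to C: A = (d + r cosθ, r sinθ); lever angle φ = atan2(r sinθ, d + r cosθ).
Differentiating tanφ: φ̇ = rω(d cosθ + r)/(d² + r² + 2dr cosθ).
d² + r² + 2dr cosθ = |CA|² = 0.0250395 m²;  d cosθ + r = -0.0037612 m.
|ω_lever| = |0.0557·5.77·-0.0037612| / 0.0250395 = 0.048277 rad/s.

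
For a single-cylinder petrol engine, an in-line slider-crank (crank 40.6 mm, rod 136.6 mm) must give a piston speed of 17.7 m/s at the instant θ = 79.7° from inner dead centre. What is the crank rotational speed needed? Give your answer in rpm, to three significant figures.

For an in-line slider-crank, |v_piston| = rω|sinθ|·[1 + r cosθ/√(L² − r² sin²θ)].
With r = 0.0406 m, L = 0.1366 m, θ = 79.7°: the bracketed kinematic factor |dx/dθ| = 0.042166 m.
ω = v/|dx/dθ| = 17.7/0.042166 = 419.77 rad/s.
N = 60ω/(2π) = 4008.5 rpm.

4010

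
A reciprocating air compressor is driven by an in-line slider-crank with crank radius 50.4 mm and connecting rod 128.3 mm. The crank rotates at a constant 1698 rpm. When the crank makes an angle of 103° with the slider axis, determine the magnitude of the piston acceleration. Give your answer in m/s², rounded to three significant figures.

ω = 2π·1698/60 = 177.8 rad/s
x(θ) = r cosθ + √(L² − r² sin²θ); with ω constant, a = ω²·d²x/dθ².
d²x/dθ² = −r cosθ − r²(cos2θ)/√u − r⁴ sin²2θ/(4u^{3/2}),  u = L² − r² sin²θ = 0.0140493 m².
Substituting r = 0.0504 m, L = 0.1283 m, θ = 103°: d²x/dθ² = +0.030413 m.
a = ω²·d²x/dθ² = (177.8)²·(+0.030413) = +961.6 m/s²;  |a| = 961.6 m/s².

962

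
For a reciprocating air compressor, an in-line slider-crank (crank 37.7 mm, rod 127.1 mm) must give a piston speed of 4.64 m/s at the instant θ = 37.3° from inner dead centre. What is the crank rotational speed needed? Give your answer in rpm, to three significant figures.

1560

For an in-line slider-crank, |v_piston| = rω|sinθ|·[1 + r cosθ/√(L² − r² sin²θ)].
With r = 0.0377 m, L = 0.1271 m, θ = 37.3°: the bracketed kinematic factor |dx/dθ| = 0.028325 m.
ω = v/|dx/dθ| = 4.64/0.028325 = 163.81 rad/s.
N = 60ω/(2π) = 1564.3 rpm.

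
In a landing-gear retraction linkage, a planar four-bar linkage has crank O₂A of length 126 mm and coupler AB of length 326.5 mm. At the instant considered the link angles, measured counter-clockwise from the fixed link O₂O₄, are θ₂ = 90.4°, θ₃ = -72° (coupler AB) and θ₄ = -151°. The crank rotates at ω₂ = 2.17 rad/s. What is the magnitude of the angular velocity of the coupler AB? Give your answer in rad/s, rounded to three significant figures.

0.749

ω₂ = 2.17 rad/s
Differentiating the loop-closure r₂e^{iθ₂}+r₃e^{iθ₃}=r₁+r₄e^{iθ₄} gives r₂ω₂e^{iθ₂}+r₃ω₃e^{iθ₃}=r₄ω₄e^{iθ₄}.
Eliminating the other unknown: ω₃ = r₂ω₂ sin(θ₄−θ₂) / [r₃ sin(θ₃−θ₄)].
Numerator sine = +0.87798; denominator sine = +0.98163.
Result = 0.126·2.17·(+0.87798) / (0.3265·(+0.98163)) = +0.74901 rad/s; magnitude 0.74901 rad/s.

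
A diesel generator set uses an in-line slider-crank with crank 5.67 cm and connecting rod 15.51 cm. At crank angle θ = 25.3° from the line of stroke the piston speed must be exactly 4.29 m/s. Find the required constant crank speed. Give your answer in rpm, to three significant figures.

For an in-line slider-crank, |v_piston| = rω|sinθ|·[1 + r cosθ/√(L² − r² sin²θ)].
With r = 0.0567 m, L = 0.1551 m, θ = 25.3°: the bracketed kinematic factor |dx/dθ| = 0.032339 m.
ω = v/|dx/dθ| = 4.29/0.032339 = 132.66 rad/s.
N = 60ω/(2π) = 1266.8 rpm.

1270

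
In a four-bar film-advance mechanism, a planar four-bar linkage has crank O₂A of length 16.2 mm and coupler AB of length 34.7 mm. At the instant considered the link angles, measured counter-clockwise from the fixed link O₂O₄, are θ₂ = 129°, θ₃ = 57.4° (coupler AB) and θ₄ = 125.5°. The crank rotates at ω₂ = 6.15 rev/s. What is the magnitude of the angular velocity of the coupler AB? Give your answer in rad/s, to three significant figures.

ω₂ = 38.64 rad/s (from 6.15 rev/s).
Differentiating the loop-closure r₂e^{iθ₂}+r₃e^{iθ₃}=r₁+r₄e^{iθ₄} gives r₂ω₂e^{iθ₂}+r₃ω₃e^{iθ₃}=r₄ω₄e^{iθ₄}.
Eliminating the other unknown: ω₃ = r₂ω₂ sin(θ₄−θ₂) / [r₃ sin(θ₃−θ₄)].
Numerator sine = -0.06105; denominator sine = -0.92784.
Result = 0.0162·38.64·(-0.06105) / (0.0347·(-0.92784)) = +1.187 rad/s; magnitude 1.187 rad/s.

1.19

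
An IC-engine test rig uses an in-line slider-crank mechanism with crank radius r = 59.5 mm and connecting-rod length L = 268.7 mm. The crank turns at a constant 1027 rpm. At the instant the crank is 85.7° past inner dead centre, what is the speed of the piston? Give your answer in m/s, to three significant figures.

6.49

ω = 2π·1027/60 = 107.5 rad/s
For an in-line slider-crank, x = r cosθ + √(L² − r² sin²θ), so v = −rω sinθ·[1 + r cosθ/√(L² − r² sin²θ)].
With r = 0.0595 m, L = 0.2687 m, θ = 85.7°: √(L² − r² sin²θ) = 0.26207 m.
v = −0.0595·107.5·0.99719·[1 + 0.0595·0.07498/0.26207] = -6.4897 m/s.
|v| = 6.4897 m/s.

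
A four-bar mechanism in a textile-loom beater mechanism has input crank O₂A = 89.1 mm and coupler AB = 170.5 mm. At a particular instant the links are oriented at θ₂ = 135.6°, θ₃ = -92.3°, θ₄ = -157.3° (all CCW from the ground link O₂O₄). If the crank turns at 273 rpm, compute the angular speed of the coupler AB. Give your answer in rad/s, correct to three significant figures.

15.2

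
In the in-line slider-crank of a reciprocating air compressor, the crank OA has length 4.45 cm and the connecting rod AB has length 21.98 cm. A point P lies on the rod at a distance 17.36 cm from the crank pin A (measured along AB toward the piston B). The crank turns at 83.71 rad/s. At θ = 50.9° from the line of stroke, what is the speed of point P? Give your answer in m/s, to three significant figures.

ω = 83.71 rad/s.  Crank-pin speed |V_A| = rω = 3.7251 m/s, perpendicular to OA.
Rod angle: sinφ = −(r/L) sinθ ⇒ φ = -9.040°; ω_rod = −rω cosθ/√(L²−r²sin²θ) = -10.823 rad/s.
V_P = V_A + ω_rod × AP, with AP = 0.1736 m along the rod.
Components: V_Px = −rω sinθ − a·ω_rod·sinφ = -3.186 m/s;  V_Py = rω cosθ + a·ω_rod·cosφ = +0.49381 m/s.
|V_P| = √(V_Px² + V_Py²) = 3.2241 m/s.

3.22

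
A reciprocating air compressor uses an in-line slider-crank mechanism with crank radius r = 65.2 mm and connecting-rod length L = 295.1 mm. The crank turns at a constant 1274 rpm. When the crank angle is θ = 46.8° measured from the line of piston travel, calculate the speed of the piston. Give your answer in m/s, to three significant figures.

7.31

ω = 2π·1274/60 = 133.4 rad/s
For an in-line slider-crank, x = r cosθ + √(L² − r² sin²θ), so v = −rω sinθ·[1 + r cosθ/√(L² − r² sin²θ)].
With r = 0.0652 m, L = 0.2951 m, θ = 46.8°: √(L² − r² sin²θ) = 0.29125 m.
v = −0.0652·133.4·0.72897·[1 + 0.0652·0.68455/0.29125] = -7.3127 m/s.
|v| = 7.3127 m/s.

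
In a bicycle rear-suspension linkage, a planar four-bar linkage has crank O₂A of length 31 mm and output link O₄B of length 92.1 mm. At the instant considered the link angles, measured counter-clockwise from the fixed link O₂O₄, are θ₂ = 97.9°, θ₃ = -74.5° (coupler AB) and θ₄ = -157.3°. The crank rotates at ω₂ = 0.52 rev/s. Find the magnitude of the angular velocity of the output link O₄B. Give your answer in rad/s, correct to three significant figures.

0.147

ω₂ = 3.267 rad/s (from 0.52 rev/s).
Differentiating the loop-closure r₂e^{iθ₂}+r₃e^{iθ₃}=r₁+r₄e^{iθ₄} gives r₂ω₂e^{iθ₂}+r₃ω₃e^{iθ₃}=r₄ω₄e^{iθ₄}.
Eliminating the other unknown: ω₄ = r₂ω₂ sin(θ₂−θ₃) / [r₄ sin(θ₄−θ₃)].
Numerator sine = +0.13226; denominator sine = -0.99211.
Result = 0.031·3.267·(+0.13226) / (0.0921·(-0.99211)) = -0.1466 rad/s; magnitude 0.1466 rad/s.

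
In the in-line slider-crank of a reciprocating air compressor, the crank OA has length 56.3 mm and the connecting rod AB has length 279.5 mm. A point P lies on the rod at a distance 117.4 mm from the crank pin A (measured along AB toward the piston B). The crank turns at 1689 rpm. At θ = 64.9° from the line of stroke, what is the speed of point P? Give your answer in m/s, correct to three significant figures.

ω = 176.9 rad/s.  Crank-pin speed |V_A| = rω = 9.9579 m/s, perpendicular to OA.
Rod angle: sinφ = −(r/L) sinθ ⇒ φ = -10.510°; ω_rod = −rω cosθ/√(L²−r²sin²θ) = -15.371 rad/s.
V_P = V_A + ω_rod × AP, with AP = 0.1174 m along the rod.
Components: V_Px = −rω sinθ − a·ω_rod·sinφ = -9.3467 m/s;  V_Py = rω cosθ + a·ω_rod·cosφ = +2.4498 m/s.
|V_P| = √(V_Px² + V_Py²) = 9.6624 m/s.

9.66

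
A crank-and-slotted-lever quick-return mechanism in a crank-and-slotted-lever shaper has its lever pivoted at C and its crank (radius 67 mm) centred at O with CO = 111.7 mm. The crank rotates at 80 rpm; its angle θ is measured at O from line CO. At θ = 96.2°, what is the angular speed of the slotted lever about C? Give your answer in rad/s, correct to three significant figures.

ω = 8.378 rad/s (from 80 rpm).
Crank pin A relative to C: A = (d + r cosθ, r sinθ); lever angle φ = atan2(r sinθ, d + r cosθ).
Differentiating tanφ: φ̇ = rω(d cosθ + r)/(d² + r² + 2dr cosθ).
d² + r² + 2dr cosθ = |CA|² = 0.0153494 m²;  d cosθ + r = +0.054936 m.
|ω_lever| = |0.067·8.378·+0.054936| / 0.0153494 = 2.0089 rad/s.

2.01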